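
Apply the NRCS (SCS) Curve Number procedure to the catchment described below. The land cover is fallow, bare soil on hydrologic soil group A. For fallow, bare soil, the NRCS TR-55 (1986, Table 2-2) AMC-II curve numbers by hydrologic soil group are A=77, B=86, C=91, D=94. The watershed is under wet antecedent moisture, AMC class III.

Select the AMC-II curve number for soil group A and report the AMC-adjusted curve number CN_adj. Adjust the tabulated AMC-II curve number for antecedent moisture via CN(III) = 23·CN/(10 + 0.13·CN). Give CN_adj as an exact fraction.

CN_adj = 7700/87 ≈ 88.506

NRCS table: fallow, bare soil, soil group A → CN(II) = 77
Wet (AMC III): CN(III) = 23·77/(10 + 0.13·77) = 1771/(2001/100) = 7700/87 ≈ 88.506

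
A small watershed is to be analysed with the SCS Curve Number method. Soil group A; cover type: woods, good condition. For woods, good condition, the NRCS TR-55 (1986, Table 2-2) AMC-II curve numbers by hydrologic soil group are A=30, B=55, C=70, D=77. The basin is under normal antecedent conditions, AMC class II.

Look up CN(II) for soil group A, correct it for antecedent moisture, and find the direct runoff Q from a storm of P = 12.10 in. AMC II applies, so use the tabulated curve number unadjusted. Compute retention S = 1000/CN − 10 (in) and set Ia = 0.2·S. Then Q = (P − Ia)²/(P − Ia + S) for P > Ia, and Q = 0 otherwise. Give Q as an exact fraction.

Q = 49729/27690 in ≈ 1.796 in

NRCS table: woods, good condition, soil group A → CN(II) = 30
Average conditions: CN = 30 (no AMC adjustment).
Max retention: S = 1000/30 − 10 = 70/3 in (≈ 23.333 in)
Ia = 0.2·(70/3) = 14/3 in ≈ 4.667 in
Excess rainfall: 12.100 − 4.667 = 7.433 in; P > Ia so Q > 0
Q: (223/30)² ÷ (923/30) = 49729/27690 in (≈ 1.796 in)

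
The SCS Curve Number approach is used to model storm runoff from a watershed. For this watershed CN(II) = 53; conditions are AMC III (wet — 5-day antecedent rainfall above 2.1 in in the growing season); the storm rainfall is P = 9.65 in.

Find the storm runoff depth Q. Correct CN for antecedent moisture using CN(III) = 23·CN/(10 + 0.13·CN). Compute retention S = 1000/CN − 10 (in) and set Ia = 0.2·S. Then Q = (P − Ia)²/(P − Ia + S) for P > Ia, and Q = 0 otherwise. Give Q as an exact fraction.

Q = 46857962089/7569185460 in ≈ 6.191 in

Adjust CN=53 to AMC III: 23·53/(10 + 0.13·53) → 1219 ÷ (1689/100) = 121900/1689 ≈ 72.173
Max retention: S = 1000/(121900/1689) − 10 = 4700/1219 in (≈ 3.856 in)
Initial abstraction Ia = S/5 = (4700/1219)/5 = 940/1219 ≈ 0.771 in
Since P=9.650 > Ia=0.771: effective rainfall P−Ia = 216467/24380 in
Q = (216467/24380)²/((216467/24380) + 4700/1219) = (46857962089/594384400)/(310467/24380) = 46857962089/7569185460 in ≈ 6.191 in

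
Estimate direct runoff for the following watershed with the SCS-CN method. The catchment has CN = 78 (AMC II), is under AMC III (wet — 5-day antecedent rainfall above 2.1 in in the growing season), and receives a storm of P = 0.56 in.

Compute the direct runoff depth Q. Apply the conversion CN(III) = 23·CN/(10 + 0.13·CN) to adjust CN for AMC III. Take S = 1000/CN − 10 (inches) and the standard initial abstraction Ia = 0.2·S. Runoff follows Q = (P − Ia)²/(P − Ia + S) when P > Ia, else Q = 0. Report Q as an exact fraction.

Adjust CN=78 to AMC III: 23·78/(10 + 0.13·78) → 1794 ÷ (1007/50) = 89700/1007 ≈ 89.076
S = 1000/(89700/1007) − 10 = 1100/897 in ≈ 1.226 in
Ia = 0.2S: 0.2·1.226 = 0.245 in (exactly 220/897)
Since P=0.560 > Ia=0.245: effective rainfall P−Ia = 7058/22425 in
Q: (7058/22425)² ÷ (34558/22425) = 24907682/387481575 in (≈ 0.064 in)

Q = 24907682/387481575 in ≈ 0.064 in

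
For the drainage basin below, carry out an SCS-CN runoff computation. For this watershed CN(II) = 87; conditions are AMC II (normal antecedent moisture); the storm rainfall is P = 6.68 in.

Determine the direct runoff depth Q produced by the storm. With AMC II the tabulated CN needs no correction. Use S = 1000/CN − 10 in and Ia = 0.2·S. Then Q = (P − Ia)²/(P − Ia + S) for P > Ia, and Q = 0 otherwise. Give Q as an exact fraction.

Q = 192626641/37255575 in ≈ 5.170 in

CN(II) = 87; AMC II needs no correction.
Retention S: 1000/CN − 10 with CN=87.000 → S = 130/87 ≈ 1.494 in
Ia = 0.2·(130/87) = 26/87 in ≈ 0.299 in
Excess rainfall: 6.680 − 0.299 = 6.381 in; P > Ia so Q > 0
Q = (13879/2175)²/((13879/2175) + 130/87) = (192626641/4730625)/(17129/2175) = 192626641/37255575 in ≈ 5.170 in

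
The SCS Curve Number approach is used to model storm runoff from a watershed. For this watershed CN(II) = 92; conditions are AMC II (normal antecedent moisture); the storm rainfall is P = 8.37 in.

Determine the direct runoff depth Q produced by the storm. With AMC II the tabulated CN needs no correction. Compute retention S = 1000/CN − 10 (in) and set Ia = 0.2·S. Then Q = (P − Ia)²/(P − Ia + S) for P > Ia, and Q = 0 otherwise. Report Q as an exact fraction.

Average conditions: CN = 92 (no AMC adjustment).
Max retention: S = 1000/92 − 10 = 20/23 in (≈ 0.870 in)
Ia = 0.2S: 0.2·0.870 = 0.174 in (exactly 4/23)
Excess rainfall: 8.370 − 0.174 = 8.196 in; P > Ia so Q > 0
Q = (18851/2300)²/((18851/2300) + 20/23) = (355360201/5290000)/(20851/2300) = 355360201/47957300 in ≈ 7.410 in

Q = 355360201/47957300 in ≈ 7.410 in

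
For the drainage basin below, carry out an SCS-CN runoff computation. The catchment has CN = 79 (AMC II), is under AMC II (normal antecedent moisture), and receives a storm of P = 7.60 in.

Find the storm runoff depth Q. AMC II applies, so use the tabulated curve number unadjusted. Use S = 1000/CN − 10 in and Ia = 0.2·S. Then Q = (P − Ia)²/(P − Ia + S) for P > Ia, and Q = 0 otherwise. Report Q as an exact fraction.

Q = 3897632/758795 in ≈ 5.137 in

CN(II) = 79; AMC II needs no correction.
Max retention: S = 1000/79 − 10 = 210/79 in (≈ 2.658 in)
Initial abstraction Ia = S/5 = (210/79)/5 = 42/79 ≈ 0.532 in
Excess rainfall: 7.600 − 0.532 = 7.068 in; P > Ia so Q > 0
Q = (2792/395)²/((2792/395) + 210/79) = (7795264/156025)/(3842/395) = 3897632/758795 in ≈ 5.137 in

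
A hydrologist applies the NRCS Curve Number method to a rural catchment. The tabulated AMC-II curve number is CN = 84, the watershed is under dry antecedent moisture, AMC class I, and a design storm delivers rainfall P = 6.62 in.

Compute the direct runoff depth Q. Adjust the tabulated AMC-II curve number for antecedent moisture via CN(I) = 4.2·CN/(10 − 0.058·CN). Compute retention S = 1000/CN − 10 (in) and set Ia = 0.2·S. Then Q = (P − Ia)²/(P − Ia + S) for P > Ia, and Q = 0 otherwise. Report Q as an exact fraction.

Q = 15868692841/4982660550 in ≈ 3.185 in

CN(I) from CN(II)=84: (4.2·84)/(10 − 0.058·84) = 44100/641 ≈ 68.799
S = 1000/(44100/641) − 10 = 2000/441 in ≈ 4.535 in
Ia = 0.2S: 0.2·4.535 = 0.907 in (exactly 400/441)
Excess rainfall: 6.620 − 0.907 = 5.713 in; P > Ia so Q > 0
Runoff Q = (P−Ia)²/(P−Ia+S) = (5.713)²/(5.713+4.535) = 15868692841/4982660550 ≈ 3.185 in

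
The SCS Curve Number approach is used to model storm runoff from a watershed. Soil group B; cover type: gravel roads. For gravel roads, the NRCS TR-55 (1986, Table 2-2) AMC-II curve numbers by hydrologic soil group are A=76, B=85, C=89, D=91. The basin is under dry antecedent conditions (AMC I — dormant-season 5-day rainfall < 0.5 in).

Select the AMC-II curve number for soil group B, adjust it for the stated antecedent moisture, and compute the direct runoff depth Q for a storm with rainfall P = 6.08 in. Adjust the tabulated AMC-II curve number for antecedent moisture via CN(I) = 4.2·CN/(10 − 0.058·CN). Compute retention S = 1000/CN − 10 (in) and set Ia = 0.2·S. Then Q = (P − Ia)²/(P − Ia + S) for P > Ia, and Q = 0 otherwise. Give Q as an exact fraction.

NRCS table: gravel roads, soil group B → CN(II) = 85
Dry (AMC I): CN(I) = 4.2·85/(10 − 0.058·85) = 357/(507/100) = 11900/169 ≈ 70.414
S = 1000/(11900/169) − 10 = 500/119 in ≈ 4.202 in
Ia = 0.2·(500/119) = 100/119 in ≈ 0.840 in
Excess rainfall: 6.080 − 0.840 = 5.240 in; P > Ia so Q > 0
Q: (15588/2975)² ÷ (28088/2975) = 30373218/10445225 in (≈ 2.908 in)

Q = 30373218/10445225 in ≈ 2.908 in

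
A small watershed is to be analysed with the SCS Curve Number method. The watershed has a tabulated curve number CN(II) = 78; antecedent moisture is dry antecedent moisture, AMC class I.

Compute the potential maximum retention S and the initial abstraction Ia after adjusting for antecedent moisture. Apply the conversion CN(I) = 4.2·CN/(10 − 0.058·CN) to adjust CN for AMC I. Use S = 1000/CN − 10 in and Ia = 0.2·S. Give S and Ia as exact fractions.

S = 5500/819 in ≈ 6.716 in; Ia = 1100/819 in ≈ 1.343 in

Dry (AMC I): CN(I) = 4.2·78/(10 − 0.058·78) = (1638/5)/(1369/250) = 81900/1369 ≈ 59.825
Retention S: 1000/CN − 10 with CN=59.825 → S = 5500/819 ≈ 6.716 in
Ia = 0.2S: 0.2·6.716 = 1.343 in (exactly 1100/819)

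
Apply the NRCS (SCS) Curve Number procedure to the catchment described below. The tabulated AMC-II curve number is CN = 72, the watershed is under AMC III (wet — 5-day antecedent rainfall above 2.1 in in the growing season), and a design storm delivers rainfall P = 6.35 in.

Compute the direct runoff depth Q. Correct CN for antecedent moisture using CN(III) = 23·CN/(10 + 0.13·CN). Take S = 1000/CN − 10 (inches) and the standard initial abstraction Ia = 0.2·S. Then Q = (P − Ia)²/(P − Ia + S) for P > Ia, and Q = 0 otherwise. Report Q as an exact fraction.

CN(III) from CN(II)=72: (23·72)/(10 + 0.13·72) = 10350/121 ≈ 85.537
Retention S: 1000/CN − 10 with CN=85.537 → S = 350/207 ≈ 1.691 in
Initial abstraction Ia = S/5 = (350/207)/5 = 70/207 ≈ 0.338 in
Excess rainfall: 6.350 − 0.338 = 6.012 in; P > Ia so Q > 0
Runoff Q = (P−Ia)²/(P−Ia+S) = (6.012)²/(6.012+1.691) = 619462321/132020460 ≈ 4.692 in

Q = 619462321/132020460 in ≈ 4.692 in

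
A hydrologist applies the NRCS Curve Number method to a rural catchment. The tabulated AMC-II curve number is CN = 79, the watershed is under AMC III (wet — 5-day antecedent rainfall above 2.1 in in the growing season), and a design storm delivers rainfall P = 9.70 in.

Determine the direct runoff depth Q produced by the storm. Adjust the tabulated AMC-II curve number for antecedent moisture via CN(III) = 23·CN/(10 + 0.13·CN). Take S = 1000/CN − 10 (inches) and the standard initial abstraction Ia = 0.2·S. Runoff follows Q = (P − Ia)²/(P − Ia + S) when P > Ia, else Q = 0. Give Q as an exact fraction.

Q = 29600858401/3507700330 in ≈ 8.439 in

Wet (AMC III): CN(III) = 23·79/(10 + 0.13·79) = 1817/(2027/100) = 181700/2027 ≈ 89.640
Max retention: S = 1000/(181700/2027) − 10 = 2100/1817 in (≈ 1.156 in)
Ia = 0.2S: 0.2·1.156 = 0.231 in (exactly 420/1817)
Since P=9.700 > Ia=0.231: effective rainfall P−Ia = 172049/18170 in
Runoff Q = (P−Ia)²/(P−Ia+S) = (9.469)²/(9.469+1.156) = 29600858401/3507700330 ≈ 8.439 in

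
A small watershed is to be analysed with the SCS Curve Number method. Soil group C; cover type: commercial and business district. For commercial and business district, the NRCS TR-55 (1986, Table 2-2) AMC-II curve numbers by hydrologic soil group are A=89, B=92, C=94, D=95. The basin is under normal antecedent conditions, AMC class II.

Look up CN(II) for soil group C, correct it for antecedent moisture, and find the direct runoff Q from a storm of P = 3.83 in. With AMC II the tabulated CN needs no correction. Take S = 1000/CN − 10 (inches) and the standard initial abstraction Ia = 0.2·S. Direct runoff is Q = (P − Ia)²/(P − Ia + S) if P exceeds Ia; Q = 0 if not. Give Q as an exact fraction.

NRCS table: commercial and business district, soil group C → CN(II) = 94
Average conditions: CN = 94 (no AMC adjustment).
S = 1000/94 − 10 = 30/47 in ≈ 0.638 in
Initial abstraction Ia = S/5 = (30/47)/5 = 6/47 ≈ 0.128 in
P − Ia = 3.830 − 0.128 = 17401/4700 ≈ 3.702 in (> 0, runoff occurs)
Runoff Q = (P−Ia)²/(P−Ia+S) = (3.702)²/(3.702+0.638) = 302794801/95884700 ≈ 3.158 in

Q = 302794801/95884700 in ≈ 3.158 in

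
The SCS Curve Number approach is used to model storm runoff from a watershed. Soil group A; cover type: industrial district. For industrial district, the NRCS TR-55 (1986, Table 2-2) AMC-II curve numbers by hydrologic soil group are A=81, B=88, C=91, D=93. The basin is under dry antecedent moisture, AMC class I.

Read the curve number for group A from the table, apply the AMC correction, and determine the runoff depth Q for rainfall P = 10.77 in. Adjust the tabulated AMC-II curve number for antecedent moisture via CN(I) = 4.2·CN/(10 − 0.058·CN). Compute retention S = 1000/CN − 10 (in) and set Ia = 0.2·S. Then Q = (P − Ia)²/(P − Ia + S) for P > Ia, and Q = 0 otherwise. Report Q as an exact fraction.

Q = 2696088468529/440895287700 in ≈ 6.115 in

NRCS table: industrial district, soil group A → CN(II) = 81
Dry (AMC I): CN(I) = 4.2·81/(10 − 0.058·81) = (1701/5)/(2651/500) = 170100/2651 ≈ 64.164
Max retention: S = 1000/(170100/2651) − 10 = 9500/1701 in (≈ 5.585 in)
Ia = 0.2S: 0.2·5.585 = 1.117 in (exactly 1900/1701)
Excess rainfall: 10.770 − 1.117 = 9.653 in; P > Ia so Q > 0
Q = (1641977/170100)²/((1641977/170100) + 9500/1701) = (2696088468529/28934010000)/(2591977/170100) = 2696088468529/440895287700 in ≈ 6.115 in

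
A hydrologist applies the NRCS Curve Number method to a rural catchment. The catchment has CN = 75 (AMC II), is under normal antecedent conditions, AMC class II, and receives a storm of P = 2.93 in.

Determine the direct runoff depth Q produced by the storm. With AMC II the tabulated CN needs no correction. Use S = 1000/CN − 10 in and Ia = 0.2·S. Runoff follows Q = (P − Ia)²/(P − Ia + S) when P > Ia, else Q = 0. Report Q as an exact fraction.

AMC II — tabulated CN = 75 applies directly.
S = 1000/75 − 10 = 10/3 in ≈ 3.333 in
Initial abstraction Ia = S/5 = (10/3)/5 = 2/3 ≈ 0.667 in
Since P=2.930 > Ia=0.667: effective rainfall P−Ia = 679/300 in
Runoff Q = (P−Ia)²/(P−Ia+S) = (2.263)²/(2.263+3.333) = 461041/503700 ≈ 0.915 in

Q = 461041/503700 in ≈ 0.915 in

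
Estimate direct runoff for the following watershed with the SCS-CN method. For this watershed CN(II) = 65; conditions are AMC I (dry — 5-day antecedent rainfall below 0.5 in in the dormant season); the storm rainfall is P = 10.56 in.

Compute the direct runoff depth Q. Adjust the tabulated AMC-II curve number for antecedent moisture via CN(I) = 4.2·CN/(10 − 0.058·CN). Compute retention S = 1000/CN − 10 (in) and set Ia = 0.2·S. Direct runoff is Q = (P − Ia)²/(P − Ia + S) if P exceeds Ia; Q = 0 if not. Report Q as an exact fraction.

Q = 7597202/2473575 in ≈ 3.071 in

CN(I) from CN(II)=65: (4.2·65)/(10 − 0.058·65) = 3900/89 ≈ 43.820
Max retention: S = 1000/(3900/89) − 10 = 500/39 in (≈ 12.821 in)
Ia = 0.2S: 0.2·12.821 = 2.564 in (exactly 100/39)
P − Ia = 10.560 − 2.564 = 7796/975 ≈ 7.996 in (> 0, runoff occurs)
Q = (7796/975)²/((7796/975) + 500/39) = (60777616/950625)/(20296/975) = 7597202/2473575 in ≈ 3.071 in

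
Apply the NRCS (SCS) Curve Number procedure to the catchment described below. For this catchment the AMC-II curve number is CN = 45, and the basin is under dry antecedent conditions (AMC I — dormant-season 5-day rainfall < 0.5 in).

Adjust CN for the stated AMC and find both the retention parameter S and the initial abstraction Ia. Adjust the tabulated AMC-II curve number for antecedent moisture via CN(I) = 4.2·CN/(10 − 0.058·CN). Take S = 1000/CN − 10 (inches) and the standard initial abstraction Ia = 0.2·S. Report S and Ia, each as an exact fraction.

Adjust CN=45 to AMC I: 4.2·45/(10 − 0.058·45) → 189 ÷ (739/100) = 18900/739 ≈ 25.575
S = 1000/(18900/739) − 10 = 5500/189 in ≈ 29.101 in
Ia = 0.2S: 0.2·29.101 = 5.820 in (exactly 1100/189)

S = 5500/189 in ≈ 29.101 in; Ia = 1100/189 in ≈ 5.820 in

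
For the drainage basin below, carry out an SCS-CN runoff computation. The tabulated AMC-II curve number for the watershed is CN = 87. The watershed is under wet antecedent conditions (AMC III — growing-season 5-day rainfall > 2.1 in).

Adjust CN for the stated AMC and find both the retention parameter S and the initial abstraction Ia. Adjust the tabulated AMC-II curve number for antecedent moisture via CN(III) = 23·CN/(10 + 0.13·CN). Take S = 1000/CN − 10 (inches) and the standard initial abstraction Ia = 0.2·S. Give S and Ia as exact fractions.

Adjust CN=87 to AMC III: 23·87/(10 + 0.13·87) → 2001 ÷ (2131/100) = 200100/2131 ≈ 93.900
S = 1000/(200100/2131) − 10 = 1300/2001 in ≈ 0.650 in
Ia = 0.2S: 0.2·0.650 = 0.130 in (exactly 260/2001)

S = 1300/2001 in ≈ 0.650 in; Ia = 260/2001 in ≈ 0.130 in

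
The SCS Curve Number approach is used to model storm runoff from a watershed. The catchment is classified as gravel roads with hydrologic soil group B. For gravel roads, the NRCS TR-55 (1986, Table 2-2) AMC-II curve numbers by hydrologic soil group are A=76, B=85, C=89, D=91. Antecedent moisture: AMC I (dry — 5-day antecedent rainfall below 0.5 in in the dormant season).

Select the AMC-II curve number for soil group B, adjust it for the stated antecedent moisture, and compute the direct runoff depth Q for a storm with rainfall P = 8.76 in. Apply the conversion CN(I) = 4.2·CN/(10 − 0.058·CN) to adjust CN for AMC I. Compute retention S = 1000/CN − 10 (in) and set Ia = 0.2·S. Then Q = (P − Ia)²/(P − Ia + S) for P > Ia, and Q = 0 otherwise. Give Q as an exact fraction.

NRCS table: gravel roads, soil group B → CN(II) = 85
CN(I) from CN(II)=85: (4.2·85)/(10 − 0.058·85) = 11900/169 ≈ 70.414
Retention S: 1000/CN − 10 with CN=70.414 → S = 500/119 ≈ 4.202 in
Ia = 0.2·(500/119) = 100/119 in ≈ 0.840 in
Since P=8.760 > Ia=0.840: effective rainfall P−Ia = 23561/2975 in
Runoff Q = (P−Ia)²/(P−Ia+S) = (7.920)²/(7.920+4.202) = 555120721/107281475 ≈ 5.174 in

Q = 555120721/107281475 in ≈ 5.174 in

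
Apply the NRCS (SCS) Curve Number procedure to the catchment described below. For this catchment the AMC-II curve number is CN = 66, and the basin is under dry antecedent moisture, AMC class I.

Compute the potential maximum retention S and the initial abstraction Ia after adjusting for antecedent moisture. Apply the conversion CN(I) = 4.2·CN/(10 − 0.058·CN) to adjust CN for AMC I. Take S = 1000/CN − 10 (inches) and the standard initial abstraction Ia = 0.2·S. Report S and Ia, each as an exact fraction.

S = 8500/693 in ≈ 12.266 in; Ia = 1700/693 in ≈ 2.453 in

Adjust CN=66 to AMC I: 4.2·66/(10 − 0.058·66) → (1386/5) ÷ (1543/250) = 69300/1543 ≈ 44.913
Retention S: 1000/CN − 10 with CN=44.913 → S = 8500/693 ≈ 12.266 in
Ia = 0.2S: 0.2·12.266 = 2.453 in (exactly 1700/693)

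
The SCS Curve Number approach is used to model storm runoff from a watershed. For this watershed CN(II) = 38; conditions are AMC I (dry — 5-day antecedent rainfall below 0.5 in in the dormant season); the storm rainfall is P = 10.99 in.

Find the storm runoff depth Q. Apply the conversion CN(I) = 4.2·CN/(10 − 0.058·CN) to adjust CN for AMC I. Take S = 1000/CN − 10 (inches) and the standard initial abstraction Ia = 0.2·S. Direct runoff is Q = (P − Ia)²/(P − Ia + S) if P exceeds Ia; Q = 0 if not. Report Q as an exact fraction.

CN(I) from CN(II)=38: (4.2·38)/(10 − 0.058·38) = 39900/1949 ≈ 20.472
S = 1000/(39900/1949) − 10 = 15500/399 in ≈ 38.847 in
Ia = 0.2·(15500/399) = 3100/399 in ≈ 7.769 in
Since P=10.990 > Ia=7.769: effective rainfall P−Ia = 128501/39900 in
Q: (128501/39900)² ÷ (1678501/39900) = 16512507001/66972189900 in (≈ 0.247 in)

Q = 16512507001/66972189900 in ≈ 0.247 in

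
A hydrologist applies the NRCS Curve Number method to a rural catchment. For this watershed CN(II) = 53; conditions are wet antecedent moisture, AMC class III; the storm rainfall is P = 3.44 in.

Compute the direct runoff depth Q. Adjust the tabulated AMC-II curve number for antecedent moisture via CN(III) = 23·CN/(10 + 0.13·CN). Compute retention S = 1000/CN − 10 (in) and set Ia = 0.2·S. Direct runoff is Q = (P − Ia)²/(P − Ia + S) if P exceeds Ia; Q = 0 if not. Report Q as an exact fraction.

Wet (AMC III): CN(III) = 23·53/(10 + 0.13·53) = 1219/(1689/100) = 121900/1689 ≈ 72.173
Max retention: S = 1000/(121900/1689) − 10 = 4700/1219 in (≈ 3.856 in)
Initial abstraction Ia = S/5 = (4700/1219)/5 = 940/1219 ≈ 0.771 in
Since P=3.440 > Ia=0.771: effective rainfall P−Ia = 81334/30475 in
Q = (81334/30475)²/((81334/30475) + 4700/1219) = (6615219556/928725625)/(198834/30475) = 3307609778/3029733075 in ≈ 1.092 in

Q = 3307609778/3029733075 in ≈ 1.092 in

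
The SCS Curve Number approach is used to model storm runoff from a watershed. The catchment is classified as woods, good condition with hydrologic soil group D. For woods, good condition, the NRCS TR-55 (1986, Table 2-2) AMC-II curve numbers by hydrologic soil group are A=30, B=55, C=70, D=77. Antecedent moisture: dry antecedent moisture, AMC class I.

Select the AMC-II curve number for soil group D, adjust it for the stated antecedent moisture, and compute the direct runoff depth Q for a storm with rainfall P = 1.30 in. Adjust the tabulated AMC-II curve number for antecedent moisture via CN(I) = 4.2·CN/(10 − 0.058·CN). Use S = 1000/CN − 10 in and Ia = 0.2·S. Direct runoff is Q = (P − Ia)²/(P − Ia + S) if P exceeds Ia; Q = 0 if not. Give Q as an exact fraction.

Q = 0 in ≈ 0.000 in

NRCS table: woods, good condition, soil group D → CN(II) = 77
CN(I) from CN(II)=77: (4.2·77)/(10 − 0.058·77) = 161700/2767 ≈ 58.439
Retention S: 1000/CN − 10 with CN=58.439 → S = 11500/1617 ≈ 7.112 in
Initial abstraction Ia = S/5 = (11500/1617)/5 = 2300/1617 ≈ 1.422 in
P = 1.300 ≤ Ia = 1.422 in: entire storm abstracted, Q = 0.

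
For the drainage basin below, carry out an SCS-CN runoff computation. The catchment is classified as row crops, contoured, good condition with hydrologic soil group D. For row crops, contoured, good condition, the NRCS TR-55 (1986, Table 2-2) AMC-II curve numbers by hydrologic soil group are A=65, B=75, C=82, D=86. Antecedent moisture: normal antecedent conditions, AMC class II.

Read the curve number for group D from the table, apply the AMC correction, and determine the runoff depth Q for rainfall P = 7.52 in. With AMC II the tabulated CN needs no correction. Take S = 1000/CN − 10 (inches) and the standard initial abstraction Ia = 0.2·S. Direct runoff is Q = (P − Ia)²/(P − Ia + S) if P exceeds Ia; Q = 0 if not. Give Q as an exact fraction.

Q = 14953689/2548825 in ≈ 5.867 in

NRCS table: row crops, contoured, good condition, soil group D → CN(II) = 86
AMC II — tabulated CN = 86 applies directly.
S = 1000/86 − 10 = 70/43 in ≈ 1.628 in
Ia = 0.2·(70/43) = 14/43 in ≈ 0.326 in
Since P=7.520 > Ia=0.326: effective rainfall P−Ia = 7734/1075 in
Runoff Q = (P−Ia)²/(P−Ia+S) = (7.194)²/(7.194+1.628) = 14953689/2548825 ≈ 5.867 in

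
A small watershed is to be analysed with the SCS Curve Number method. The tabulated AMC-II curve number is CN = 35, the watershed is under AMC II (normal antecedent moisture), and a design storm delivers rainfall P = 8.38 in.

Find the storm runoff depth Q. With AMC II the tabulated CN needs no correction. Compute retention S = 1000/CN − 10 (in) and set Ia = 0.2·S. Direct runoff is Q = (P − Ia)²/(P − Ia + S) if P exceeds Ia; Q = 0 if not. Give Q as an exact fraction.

Q = 2666689/2846550 in ≈ 0.937 in

AMC II — tabulated CN = 35 applies directly.
Retention S: 1000/CN − 10 with CN=35.000 → S = 130/7 ≈ 18.571 in
Ia = 0.2S: 0.2·18.571 = 3.714 in (exactly 26/7)
Excess rainfall: 8.380 − 3.714 = 4.666 in; P > Ia so Q > 0
Runoff Q = (P−Ia)²/(P−Ia+S) = (4.666)²/(4.666+18.571) = 2666689/2846550 ≈ 0.937 in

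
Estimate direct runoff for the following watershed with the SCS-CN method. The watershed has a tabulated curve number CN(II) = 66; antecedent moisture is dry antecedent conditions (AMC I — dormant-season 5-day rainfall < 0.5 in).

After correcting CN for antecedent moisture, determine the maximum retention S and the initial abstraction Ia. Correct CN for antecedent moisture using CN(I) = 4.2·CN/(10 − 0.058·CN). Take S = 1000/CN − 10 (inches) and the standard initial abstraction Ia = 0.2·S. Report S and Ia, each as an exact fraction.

Dry (AMC I): CN(I) = 4.2·66/(10 − 0.058·66) = (1386/5)/(1543/250) = 69300/1543 ≈ 44.913
Max retention: S = 1000/(69300/1543) − 10 = 8500/693 in (≈ 12.266 in)
Ia = 0.2S: 0.2·12.266 = 2.453 in (exactly 1700/693)

S = 8500/693 in ≈ 12.266 in; Ia = 1700/693 in ≈ 2.453 in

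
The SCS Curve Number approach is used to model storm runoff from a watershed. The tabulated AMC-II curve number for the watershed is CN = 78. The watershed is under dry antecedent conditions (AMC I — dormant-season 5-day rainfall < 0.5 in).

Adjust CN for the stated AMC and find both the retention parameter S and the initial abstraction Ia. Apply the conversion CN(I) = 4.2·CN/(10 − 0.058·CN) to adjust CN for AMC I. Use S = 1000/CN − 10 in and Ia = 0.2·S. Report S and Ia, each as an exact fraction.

S = 5500/819 in ≈ 6.716 in; Ia = 1100/819 in ≈ 1.343 in

Adjust CN=78 to AMC I: 4.2·78/(10 − 0.058·78) → (1638/5) ÷ (1369/250) = 81900/1369 ≈ 59.825
Max retention: S = 1000/(81900/1369) − 10 = 5500/819 in (≈ 6.716 in)
Initial abstraction Ia = S/5 = (5500/819)/5 = 1100/819 ≈ 1.343 in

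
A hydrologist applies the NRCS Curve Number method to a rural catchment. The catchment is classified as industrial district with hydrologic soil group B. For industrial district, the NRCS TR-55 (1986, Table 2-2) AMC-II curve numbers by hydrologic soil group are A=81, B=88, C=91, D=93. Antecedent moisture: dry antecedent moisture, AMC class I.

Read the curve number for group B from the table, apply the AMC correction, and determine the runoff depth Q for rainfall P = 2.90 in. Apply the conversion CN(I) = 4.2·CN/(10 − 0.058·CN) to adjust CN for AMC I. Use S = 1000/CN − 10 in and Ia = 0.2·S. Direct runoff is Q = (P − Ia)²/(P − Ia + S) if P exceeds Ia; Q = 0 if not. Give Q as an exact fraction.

NRCS table: industrial district, soil group B → CN(II) = 88
Dry (AMC I): CN(I) = 4.2·88/(10 − 0.058·88) = (1848/5)/(612/125) = 3850/51 ≈ 75.490
S = 1000/(3850/51) − 10 = 250/77 in ≈ 3.247 in
Ia = 0.2·(250/77) = 50/77 in ≈ 0.649 in
Excess rainfall: 2.900 − 0.649 = 2.251 in; P > Ia so Q > 0
Q: (1733/770)² ÷ (4233/770) = 3003289/3259410 in (≈ 0.921 in)

Q = 3003289/3259410 in ≈ 0.921 in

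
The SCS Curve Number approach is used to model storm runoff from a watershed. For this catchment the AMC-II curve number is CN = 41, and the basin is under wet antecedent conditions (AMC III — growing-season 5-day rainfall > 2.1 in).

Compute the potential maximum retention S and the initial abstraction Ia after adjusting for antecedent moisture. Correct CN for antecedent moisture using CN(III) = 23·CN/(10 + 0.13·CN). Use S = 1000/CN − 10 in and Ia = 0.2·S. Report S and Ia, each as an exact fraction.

S = 5900/943 in ≈ 6.257 in; Ia = 1180/943 in ≈ 1.251 in

CN(III) from CN(II)=41: (23·41)/(10 + 0.13·41) = 94300/1533 ≈ 61.513
S = 1000/(94300/1533) − 10 = 5900/943 in ≈ 6.257 in
Initial abstraction Ia = S/5 = (5900/943)/5 = 1180/943 ≈ 1.251 in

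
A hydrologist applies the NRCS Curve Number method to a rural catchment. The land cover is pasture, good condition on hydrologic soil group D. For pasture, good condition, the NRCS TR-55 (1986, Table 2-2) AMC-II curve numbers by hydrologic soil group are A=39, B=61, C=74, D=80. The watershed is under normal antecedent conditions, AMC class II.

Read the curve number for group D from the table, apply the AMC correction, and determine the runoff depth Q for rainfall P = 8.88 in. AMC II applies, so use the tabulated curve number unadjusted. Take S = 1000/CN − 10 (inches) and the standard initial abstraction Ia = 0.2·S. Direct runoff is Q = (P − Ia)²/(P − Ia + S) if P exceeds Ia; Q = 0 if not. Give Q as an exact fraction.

Q = 175561/27200 in ≈ 6.454 in

NRCS table: pasture, good condition, soil group D → CN(II) = 80
CN(II) = 80; AMC II needs no correction.
S = 1000/80 − 10 = 5/2 in ≈ 2.500 in
Initial abstraction Ia = S/5 = (5/2)/5 = 1/2 ≈ 0.500 in
P − Ia = 8.880 − 0.500 = 419/50 ≈ 8.380 in (> 0, runoff occurs)
Q = (419/50)²/((419/50) + 5/2) = (175561/2500)/(272/25) = 175561/27200 in ≈ 6.454 in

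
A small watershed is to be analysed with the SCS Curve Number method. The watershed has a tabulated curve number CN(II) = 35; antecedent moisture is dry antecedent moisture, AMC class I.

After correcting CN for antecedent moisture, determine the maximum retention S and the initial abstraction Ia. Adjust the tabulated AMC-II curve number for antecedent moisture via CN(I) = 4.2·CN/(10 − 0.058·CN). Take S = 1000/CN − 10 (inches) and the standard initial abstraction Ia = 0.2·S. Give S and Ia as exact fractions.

S = 6500/147 in ≈ 44.218 in; Ia = 1300/147 in ≈ 8.844 in

CN(I) from CN(II)=35: (4.2·35)/(10 − 0.058·35) = 14700/797 ≈ 18.444
Max retention: S = 1000/(14700/797) − 10 = 6500/147 in (≈ 44.218 in)
Initial abstraction Ia = S/5 = (6500/147)/5 = 1300/147 ≈ 8.844 in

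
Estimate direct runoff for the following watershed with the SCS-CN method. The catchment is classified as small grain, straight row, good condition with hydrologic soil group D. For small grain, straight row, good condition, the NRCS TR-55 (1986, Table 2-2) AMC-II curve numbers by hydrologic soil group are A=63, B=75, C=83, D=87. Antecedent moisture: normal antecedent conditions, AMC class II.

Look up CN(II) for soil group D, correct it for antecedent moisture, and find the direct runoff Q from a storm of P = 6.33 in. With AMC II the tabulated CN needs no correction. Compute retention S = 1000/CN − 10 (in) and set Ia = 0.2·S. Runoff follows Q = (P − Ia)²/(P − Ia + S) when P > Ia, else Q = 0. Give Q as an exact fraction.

NRCS table: small grain, straight row, good condition, soil group D → CN(II) = 87
CN(II) = 87; AMC II needs no correction.
Max retention: S = 1000/87 − 10 = 130/87 in (≈ 1.494 in)
Ia = 0.2S: 0.2·1.494 = 0.299 in (exactly 26/87)
Excess rainfall: 6.330 − 0.299 = 6.031 in; P > Ia so Q > 0
Runoff Q = (P−Ia)²/(P−Ia+S) = (6.031)²/(6.031+1.494) = 2753205841/569597700 ≈ 4.834 in

Q = 2753205841/569597700 in ≈ 4.834 in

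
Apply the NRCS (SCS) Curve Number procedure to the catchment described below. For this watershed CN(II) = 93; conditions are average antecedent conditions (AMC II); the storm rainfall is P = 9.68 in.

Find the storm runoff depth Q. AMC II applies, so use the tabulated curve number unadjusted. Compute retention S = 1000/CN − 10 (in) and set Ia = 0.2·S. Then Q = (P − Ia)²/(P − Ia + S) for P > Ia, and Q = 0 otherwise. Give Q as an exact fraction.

Average conditions: CN = 93 (no AMC adjustment).
Max retention: S = 1000/93 − 10 = 70/93 in (≈ 0.753 in)
Ia = 0.2S: 0.2·0.753 = 0.151 in (exactly 14/93)
Excess rainfall: 9.680 − 0.151 = 9.529 in; P > Ia so Q > 0
Q = (22156/2325)²/((22156/2325) + 70/93) = (490888336/5405625)/(23906/2325) = 245444168/27790725 in ≈ 8.832 in

Q = 245444168/27790725 in ≈ 8.832 in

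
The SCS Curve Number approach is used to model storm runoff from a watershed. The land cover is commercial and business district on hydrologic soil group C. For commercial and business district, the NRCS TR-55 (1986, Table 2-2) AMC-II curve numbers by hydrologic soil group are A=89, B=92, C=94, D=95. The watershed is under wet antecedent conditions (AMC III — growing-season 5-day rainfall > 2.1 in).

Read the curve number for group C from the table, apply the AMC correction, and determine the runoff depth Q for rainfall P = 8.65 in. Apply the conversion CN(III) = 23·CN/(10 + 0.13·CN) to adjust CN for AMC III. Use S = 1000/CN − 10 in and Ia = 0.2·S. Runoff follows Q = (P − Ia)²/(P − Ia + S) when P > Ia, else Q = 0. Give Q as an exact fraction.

Q = 34526470969/4146997060 in ≈ 8.326 in

NRCS table: commercial and business district, soil group C → CN(II) = 94
Wet (AMC III): CN(III) = 23·94/(10 + 0.13·94) = 2162/(1111/50) = 108100/1111 ≈ 97.300
S = 1000/(108100/1111) − 10 = 300/1081 in ≈ 0.278 in
Ia = 0.2S: 0.2·0.278 = 0.056 in (exactly 60/1081)
Since P=8.650 > Ia=0.056: effective rainfall P−Ia = 185813/21620 in
Runoff Q = (P−Ia)²/(P−Ia+S) = (8.594)²/(8.594+0.278) = 34526470969/4146997060 ≈ 8.326 in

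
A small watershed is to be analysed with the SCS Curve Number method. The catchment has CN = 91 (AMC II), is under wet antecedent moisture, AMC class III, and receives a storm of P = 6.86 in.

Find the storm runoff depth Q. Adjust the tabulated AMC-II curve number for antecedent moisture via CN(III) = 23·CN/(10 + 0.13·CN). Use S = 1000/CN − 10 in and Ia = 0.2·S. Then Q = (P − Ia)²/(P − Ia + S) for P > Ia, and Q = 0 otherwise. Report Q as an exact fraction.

Q = 502537792201/78895530350 in ≈ 6.370 in

Adjust CN=91 to AMC III: 23·91/(10 + 0.13·91) → 2093 ÷ (2183/100) = 209300/2183 ≈ 95.877
Retention S: 1000/CN − 10 with CN=95.877 → S = 900/2093 ≈ 0.430 in
Initial abstraction Ia = S/5 = (900/2093)/5 = 180/2093 ≈ 0.086 in
Excess rainfall: 6.860 − 0.086 = 6.774 in; P > Ia so Q > 0
Runoff Q = (P−Ia)²/(P−Ia+S) = (6.774)²/(6.774+0.430) = 502537792201/78895530350 ≈ 6.370 in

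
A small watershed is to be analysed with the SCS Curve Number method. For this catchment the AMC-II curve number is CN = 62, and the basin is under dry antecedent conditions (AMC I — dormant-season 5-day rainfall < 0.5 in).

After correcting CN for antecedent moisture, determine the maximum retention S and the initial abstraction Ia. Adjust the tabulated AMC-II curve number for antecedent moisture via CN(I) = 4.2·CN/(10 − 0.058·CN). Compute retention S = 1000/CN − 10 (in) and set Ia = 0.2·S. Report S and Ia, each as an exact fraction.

S = 9500/651 in ≈ 14.593 in; Ia = 1900/651 in ≈ 2.919 in

CN(I) from CN(II)=62: (4.2·62)/(10 − 0.058·62) = 65100/1601 ≈ 40.662
Max retention: S = 1000/(65100/1601) − 10 = 9500/651 in (≈ 14.593 in)
Ia = 0.2·(9500/651) = 1900/651 in ≈ 2.919 in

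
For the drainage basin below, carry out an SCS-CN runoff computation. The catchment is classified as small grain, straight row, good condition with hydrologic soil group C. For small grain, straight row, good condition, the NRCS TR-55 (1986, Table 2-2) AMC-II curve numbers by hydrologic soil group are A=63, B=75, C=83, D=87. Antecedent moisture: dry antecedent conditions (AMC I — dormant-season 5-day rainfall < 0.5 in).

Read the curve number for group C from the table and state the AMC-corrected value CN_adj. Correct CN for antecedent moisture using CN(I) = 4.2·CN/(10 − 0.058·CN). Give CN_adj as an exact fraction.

NRCS table: small grain, straight row, good condition, soil group C → CN(II) = 83
CN(I) from CN(II)=83: (4.2·83)/(10 − 0.058·83) = 174300/2593 ≈ 67.219

CN_adj = 174300/2593 ≈ 67.219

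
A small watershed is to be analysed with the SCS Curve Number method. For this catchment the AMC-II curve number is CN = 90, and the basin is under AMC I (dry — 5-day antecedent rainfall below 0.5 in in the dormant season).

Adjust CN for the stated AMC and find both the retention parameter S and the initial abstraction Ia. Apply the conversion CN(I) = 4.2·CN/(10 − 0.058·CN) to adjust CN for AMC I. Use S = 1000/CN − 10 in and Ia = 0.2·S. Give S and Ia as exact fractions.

S = 500/189 in ≈ 2.646 in; Ia = 100/189 in ≈ 0.529 in

CN(I) from CN(II)=90: (4.2·90)/(10 − 0.058·90) = 18900/239 ≈ 79.079
S = 1000/(18900/239) − 10 = 500/189 in ≈ 2.646 in
Initial abstraction Ia = S/5 = (500/189)/5 = 100/189 ≈ 0.529 in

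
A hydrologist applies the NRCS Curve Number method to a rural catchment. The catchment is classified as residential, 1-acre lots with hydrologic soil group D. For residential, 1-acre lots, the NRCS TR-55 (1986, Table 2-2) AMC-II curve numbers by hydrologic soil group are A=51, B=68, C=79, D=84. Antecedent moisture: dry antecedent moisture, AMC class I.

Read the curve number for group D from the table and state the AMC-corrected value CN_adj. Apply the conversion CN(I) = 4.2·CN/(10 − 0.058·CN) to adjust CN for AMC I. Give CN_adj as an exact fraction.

CN_adj = 44100/641 ≈ 68.799

NRCS table: residential, 1-acre lots, soil group D → CN(II) = 84
CN(I) from CN(II)=84: (4.2·84)/(10 − 0.058·84) = 44100/641 ≈ 68.799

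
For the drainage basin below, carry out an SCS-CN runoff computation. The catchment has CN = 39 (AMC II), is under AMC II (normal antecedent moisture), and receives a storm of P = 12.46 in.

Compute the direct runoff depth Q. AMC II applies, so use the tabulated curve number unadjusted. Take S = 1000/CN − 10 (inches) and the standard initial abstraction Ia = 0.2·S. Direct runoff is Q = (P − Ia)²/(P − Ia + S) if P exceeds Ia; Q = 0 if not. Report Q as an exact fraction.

AMC II — tabulated CN = 39 applies directly.
Retention S: 1000/CN − 10 with CN=39.000 → S = 610/39 ≈ 15.641 in
Initial abstraction Ia = S/5 = (610/39)/5 = 122/39 ≈ 3.128 in
Since P=12.460 > Ia=3.128: effective rainfall P−Ia = 18197/1950 in
Q: (18197/1950)² ÷ (48697/1950) = 331130809/94959150 in (≈ 3.487 in)

Q = 331130809/94959150 in ≈ 3.487 in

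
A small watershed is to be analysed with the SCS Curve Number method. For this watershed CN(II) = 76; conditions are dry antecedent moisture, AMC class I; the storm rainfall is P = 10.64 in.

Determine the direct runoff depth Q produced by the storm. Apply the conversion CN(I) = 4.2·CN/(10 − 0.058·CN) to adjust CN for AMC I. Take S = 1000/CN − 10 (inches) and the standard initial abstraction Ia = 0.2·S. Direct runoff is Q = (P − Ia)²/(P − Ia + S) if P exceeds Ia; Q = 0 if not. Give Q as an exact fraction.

CN(I) from CN(II)=76: (4.2·76)/(10 − 0.058·76) = 13300/233 ≈ 57.082
S = 1000/(13300/233) − 10 = 1000/133 in ≈ 7.519 in
Initial abstraction Ia = S/5 = (1000/133)/5 = 200/133 ≈ 1.504 in
Since P=10.640 > Ia=1.504: effective rainfall P−Ia = 30378/3325 in
Runoff Q = (P−Ia)²/(P−Ia+S) = (9.136)²/(9.136+7.519) = 461411442/92065925 ≈ 5.012 in

Q = 461411442/92065925 in ≈ 5.012 in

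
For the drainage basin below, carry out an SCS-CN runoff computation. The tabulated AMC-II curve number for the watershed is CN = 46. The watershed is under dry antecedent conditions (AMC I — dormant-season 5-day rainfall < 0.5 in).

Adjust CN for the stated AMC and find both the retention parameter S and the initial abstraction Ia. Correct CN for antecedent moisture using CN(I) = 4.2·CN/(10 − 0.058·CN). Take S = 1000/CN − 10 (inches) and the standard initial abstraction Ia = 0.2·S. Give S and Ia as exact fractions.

Dry (AMC I): CN(I) = 4.2·46/(10 − 0.058·46) = (966/5)/(1833/250) = 16100/611 ≈ 26.350
Retention S: 1000/CN − 10 with CN=26.350 → S = 4500/161 ≈ 27.950 in
Ia = 0.2·(4500/161) = 900/161 in ≈ 5.590 in

S = 4500/161 in ≈ 27.950 in; Ia = 900/161 in ≈ 5.590 in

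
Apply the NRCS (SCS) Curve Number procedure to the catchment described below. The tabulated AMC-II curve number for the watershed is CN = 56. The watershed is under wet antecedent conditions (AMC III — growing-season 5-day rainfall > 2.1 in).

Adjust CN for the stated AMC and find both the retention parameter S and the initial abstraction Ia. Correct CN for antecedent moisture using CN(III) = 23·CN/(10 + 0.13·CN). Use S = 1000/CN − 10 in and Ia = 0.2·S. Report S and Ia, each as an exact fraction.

S = 550/161 in ≈ 3.416 in; Ia = 110/161 in ≈ 0.683 in

Wet (AMC III): CN(III) = 23·56/(10 + 0.13·56) = 1288/(432/25) = 4025/54 ≈ 74.537
Retention S: 1000/CN − 10 with CN=74.537 → S = 550/161 ≈ 3.416 in
Ia = 0.2·(550/161) = 110/161 in ≈ 0.683 in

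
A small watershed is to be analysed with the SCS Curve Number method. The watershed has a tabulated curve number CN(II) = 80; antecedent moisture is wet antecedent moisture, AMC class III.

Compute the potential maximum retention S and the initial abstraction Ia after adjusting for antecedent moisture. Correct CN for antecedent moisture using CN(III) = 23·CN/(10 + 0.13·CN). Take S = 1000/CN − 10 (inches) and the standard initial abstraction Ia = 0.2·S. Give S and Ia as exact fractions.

S = 25/23 in ≈ 1.087 in; Ia = 5/23 in ≈ 0.217 in

Wet (AMC III): CN(III) = 23·80/(10 + 0.13·80) = 1840/(102/5) = 4600/51 ≈ 90.196
Max retention: S = 1000/(4600/51) − 10 = 25/23 in (≈ 1.087 in)
Initial abstraction Ia = S/5 = (25/23)/5 = 5/23 ≈ 0.217 in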